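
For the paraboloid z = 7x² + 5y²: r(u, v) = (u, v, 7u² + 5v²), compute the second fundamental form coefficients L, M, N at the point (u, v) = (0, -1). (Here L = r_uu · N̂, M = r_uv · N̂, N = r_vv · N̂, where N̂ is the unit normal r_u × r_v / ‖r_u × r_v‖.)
L = 14*sqrt(101)/101;  M = 0;  N = 10*sqrt(101)/101

Compute the unit normal N̂(u, v) = (-14*u/sqrt(196*u^2 + 100*v^2 + 1), -10*v/sqrt(196*u^2 + 100*v^2 + 1), 1/sqrt(196*u^2 + 100*v^2 + 1)), and the second partials r_uu, r_uv, r_vv. Take dot products:
  L(u, v) = r_uu · N̂ = 14/sqrt(196*u^2 + 100*v^2 + 1),
  M(u, v) = r_uv · N̂ = 0,
  N(u, v) = r_vv · N̂ = 10/sqrt(196*u^2 + 100*v^2 + 1).
Evaluating at (u, v) = (0, -1):
  L = 14*sqrt(101)/101, M = 0, N = 10*sqrt(101)/101.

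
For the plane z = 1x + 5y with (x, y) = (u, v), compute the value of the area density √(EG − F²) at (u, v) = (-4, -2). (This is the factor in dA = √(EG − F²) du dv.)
√(EG − F²)|_{(-4, -2)} = 3*sqrt(3)

E = 2, F = 5, G = 26, so EG − F² = 27. Taking the positive square root: √(EG − F²) = 3*sqrt(3). At (u, v) = (-4, -2): 3*sqrt(3).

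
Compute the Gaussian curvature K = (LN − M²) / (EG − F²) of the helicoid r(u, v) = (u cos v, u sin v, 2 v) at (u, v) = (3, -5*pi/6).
K = -4/169

Coefficients of the first fundamental form: E = 1, F = 0, G = u^2 + 4.
Coefficients of the second fundamental form: L = 0, M = -2/sqrt(u^2 + 4), N = 0.
Assemble K = (LN − M²)/(EG − F²) = -4/(u^2 + 4)^2. At (u, v) = (3, -5*pi/6): K = -4/169.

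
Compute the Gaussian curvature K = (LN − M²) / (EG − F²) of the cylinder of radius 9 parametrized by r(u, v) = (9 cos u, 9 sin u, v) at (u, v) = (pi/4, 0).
K = 0

Coefficients of the first fundamental form: E = 81, F = 0, G = 1.
Coefficients of the second fundamental form: L = -9, M = 0, N = 0.
Assemble K = (LN − M²)/(EG − F²) = 0. At (u, v) = (pi/4, 0): K = 0.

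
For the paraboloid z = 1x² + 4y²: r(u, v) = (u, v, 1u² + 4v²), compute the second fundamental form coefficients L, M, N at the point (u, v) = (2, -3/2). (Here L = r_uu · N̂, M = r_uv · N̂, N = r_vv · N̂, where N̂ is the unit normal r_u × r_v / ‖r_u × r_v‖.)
L = 2*sqrt(161)/161;  M = 0;  N = 8*sqrt(161)/161

Compute the unit normal N̂(u, v) = (-2*u/sqrt(4*u^2 + 64*v^2 + 1), -8*v/sqrt(4*u^2 + 64*v^2 + 1), 1/sqrt(4*u^2 + 64*v^2 + 1)), and the second partials r_uu, r_uv, r_vv. Take dot products:
  L(u, v) = r_uu · N̂ = 2/sqrt(4*u^2 + 64*v^2 + 1),
  M(u, v) = r_uv · N̂ = 0,
  N(u, v) = r_vv · N̂ = 8/sqrt(4*u^2 + 64*v^2 + 1).
Evaluating at (u, v) = (2, -3/2):
  L = 2*sqrt(161)/161, M = 0, N = 8*sqrt(161)/161.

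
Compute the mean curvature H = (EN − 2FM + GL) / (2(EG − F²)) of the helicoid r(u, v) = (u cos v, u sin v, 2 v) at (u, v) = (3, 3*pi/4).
H = 0

With E = 1, F = 0, G = u^2 + 4, L = 0, M = -2/sqrt(u^2 + 4), N = 0, assemble
  H = (EN − 2FM + GL) / (2(EG − F²)) = 0.
At (u, v) = (3, 3*pi/4): H = 0.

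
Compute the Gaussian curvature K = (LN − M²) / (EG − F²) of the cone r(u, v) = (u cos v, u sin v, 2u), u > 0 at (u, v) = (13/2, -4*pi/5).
K = 0

Coefficients of the first fundamental form: E = 5, F = 0, G = u^2.
Coefficients of the second fundamental form: L = 0, M = 0, N = 2*sqrt(5)*u^2/(5*Abs(u)).
Assemble K = (LN − M²)/(EG − F²) = 0. At (u, v) = (13/2, -4*pi/5): K = 0.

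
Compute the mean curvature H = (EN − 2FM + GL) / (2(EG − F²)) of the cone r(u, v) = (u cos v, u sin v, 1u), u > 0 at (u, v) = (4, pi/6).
H = sqrt(2)/16

With E = 2, F = 0, G = u^2, L = 0, M = 0, N = sqrt(2)*u^2/(2*Abs(u)), assemble
  H = (EN − 2FM + GL) / (2(EG − F²)) = sqrt(2)/(4*Abs(u)).
At (u, v) = (4, pi/6): H = sqrt(2)/16.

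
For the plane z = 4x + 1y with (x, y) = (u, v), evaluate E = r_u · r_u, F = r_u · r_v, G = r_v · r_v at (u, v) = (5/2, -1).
E = 17;  F = 4;  G = 2

Partials: r_u = (1, 0, 4), r_v = (0, 1, 1). As functions of (u, v):
  E = r_u · r_u = 17,
  F = r_u · r_v = 4,
  G = r_v · r_v = 2.
Evaluating at (u, v) = (5/2, -1): E = 17, F = 4, G = 2.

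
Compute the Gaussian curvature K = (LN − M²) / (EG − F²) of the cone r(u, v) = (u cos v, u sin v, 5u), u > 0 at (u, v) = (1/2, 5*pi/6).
K = 0

Coefficients of the first fundamental form: E = 26, F = 0, G = u^2.
Coefficients of the second fundamental form: L = 0, M = 0, N = 5*sqrt(26)*u^2/(26*Abs(u)).
Assemble K = (LN − M²)/(EG − F²) = 0. At (u, v) = (1/2, 5*pi/6): K = 0.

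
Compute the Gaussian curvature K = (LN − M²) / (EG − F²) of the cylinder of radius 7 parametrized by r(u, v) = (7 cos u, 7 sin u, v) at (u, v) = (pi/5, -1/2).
K = 0

Coefficients of the first fundamental form: E = 49, F = 0, G = 1.
Coefficients of the second fundamental form: L = -7, M = 0, N = 0.
Assemble K = (LN − M²)/(EG − F²) = 0. At (u, v) = (pi/5, -1/2): K = 0.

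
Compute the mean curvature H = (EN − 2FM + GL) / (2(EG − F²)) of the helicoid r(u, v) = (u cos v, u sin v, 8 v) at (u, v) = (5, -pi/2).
H = 0

With E = 1, F = 0, G = u^2 + 64, L = 0, M = -8/sqrt(u^2 + 64), N = 0, assemble
  H = (EN − 2FM + GL) / (2(EG − F²)) = 0.
At (u, v) = (5, -pi/2): H = 0.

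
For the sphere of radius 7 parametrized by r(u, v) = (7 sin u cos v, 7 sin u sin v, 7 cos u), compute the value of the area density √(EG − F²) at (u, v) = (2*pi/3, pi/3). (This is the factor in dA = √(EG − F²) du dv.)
√(EG − F²)|_{(2*pi/3, pi/3)} = 49*sqrt(3)/2

E = 49, F = 0, G = 49*sin(u)^2, so EG − F² = 2401*sin(u)^2. Taking the positive square root: √(EG − F²) = 49*Abs(sin(u)). At (u, v) = (2*pi/3, pi/3): 49*sqrt(3)/2.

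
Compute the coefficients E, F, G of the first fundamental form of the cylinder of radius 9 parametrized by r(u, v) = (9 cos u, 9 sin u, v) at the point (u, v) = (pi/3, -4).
E = 81;  F = 0;  G = 1

Partials: r_u = (-9*sin(u), 9*cos(u), 0), r_v = (0, 0, 1). As functions of (u, v):
  E = r_u · r_u = 81,
  F = r_u · r_v = 0,
  G = r_v · r_v = 1.
Evaluating at (u, v) = (pi/3, -4): E = 81, F = 0, G = 1.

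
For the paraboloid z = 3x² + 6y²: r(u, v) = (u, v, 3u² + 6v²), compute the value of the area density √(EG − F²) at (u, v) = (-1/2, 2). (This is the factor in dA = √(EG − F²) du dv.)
√(EG − F²)|_{(-1/2, 2)} = sqrt(586)

E = 36*u^2 + 1, F = 72*u*v, G = 144*v^2 + 1, so EG − F² = 36*u^2 + 144*v^2 + 1. Taking the positive square root: √(EG − F²) = sqrt(36*u^2 + 144*v^2 + 1). At (u, v) = (-1/2, 2): sqrt(586).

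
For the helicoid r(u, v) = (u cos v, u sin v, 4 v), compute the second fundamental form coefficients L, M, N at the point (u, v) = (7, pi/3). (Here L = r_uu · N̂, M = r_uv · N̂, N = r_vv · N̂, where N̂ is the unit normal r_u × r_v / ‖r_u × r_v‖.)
L = 0;  M = -4*sqrt(65)/65;  N = 0

Compute the unit normal N̂(u, v) = (4*sin(v)/sqrt(u^2 + 16), -4*cos(v)/sqrt(u^2 + 16), u/sqrt(u^2 + 16)), and the second partials r_uu, r_uv, r_vv. Take dot products:
  L(u, v) = r_uu · N̂ = 0,
  M(u, v) = r_uv · N̂ = -4/sqrt(u^2 + 16),
  N(u, v) = r_vv · N̂ = 0.
Evaluating at (u, v) = (7, pi/3):
  L = 0, M = -4*sqrt(65)/65, N = 0.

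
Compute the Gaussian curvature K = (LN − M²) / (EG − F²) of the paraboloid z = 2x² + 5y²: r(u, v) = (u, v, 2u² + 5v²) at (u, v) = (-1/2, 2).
K = 8/32805

Coefficients of the first fundamental form: E = 16*u^2 + 1, F = 40*u*v, G = 100*v^2 + 1.
Coefficients of the second fundamental form: L = 4/sqrt(16*u^2 + 100*v^2 + 1), M = 0, N = 10/sqrt(16*u^2 + 100*v^2 + 1).
Assemble K = (LN − M²)/(EG − F²) = 40/(256*u^4 + 3200*u^2*v^2 + 32*u^2 + 10000*v^4 + 200*v^2 + 1). At (u, v) = (-1/2, 2): K = 8/32805.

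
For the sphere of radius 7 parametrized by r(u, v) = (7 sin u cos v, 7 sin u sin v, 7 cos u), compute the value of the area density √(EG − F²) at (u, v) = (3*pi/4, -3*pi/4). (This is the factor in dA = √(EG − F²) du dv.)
√(EG − F²)|_{(3*pi/4, -3*pi/4)} = 49*sqrt(2)/2

E = 49, F = 0, G = 49*sin(u)^2, so EG − F² = 2401*sin(u)^2. Taking the positive square root: √(EG − F²) = 49*Abs(sin(u)). At (u, v) = (3*pi/4, -3*pi/4): 49*sqrt(2)/2.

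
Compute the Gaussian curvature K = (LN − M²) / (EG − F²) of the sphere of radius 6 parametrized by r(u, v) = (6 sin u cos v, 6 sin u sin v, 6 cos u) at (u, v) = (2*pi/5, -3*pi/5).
K = 1/36

Coefficients of the first fundamental form: E = 36, F = 0, G = 36*sin(u)^2.
Coefficients of the second fundamental form: L = -6*sin(u)/Abs(sin(u)), M = 0, N = -6*sin(u)^3/Abs(sin(u)).
Assemble K = (LN − M²)/(EG − F²) = 1/36. At (u, v) = (2*pi/5, -3*pi/5): K = 1/36.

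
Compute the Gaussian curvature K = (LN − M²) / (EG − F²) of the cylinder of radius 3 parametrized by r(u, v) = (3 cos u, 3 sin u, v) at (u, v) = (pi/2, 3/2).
K = 0

Coefficients of the first fundamental form: E = 9, F = 0, G = 1.
Coefficients of the second fundamental form: L = -3, M = 0, N = 0.
Assemble K = (LN − M²)/(EG − F²) = 0. At (u, v) = (pi/2, 3/2): K = 0.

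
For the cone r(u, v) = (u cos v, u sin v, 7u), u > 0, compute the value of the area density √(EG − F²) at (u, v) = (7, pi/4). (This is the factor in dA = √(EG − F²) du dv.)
√(EG − F²)|_{(7, pi/4)} = 35*sqrt(2)

E = 50, F = 0, G = u^2, so EG − F² = 50*u^2. Taking the positive square root: √(EG − F²) = 5*sqrt(2)*Abs(u). At (u, v) = (7, pi/4): 35*sqrt(2).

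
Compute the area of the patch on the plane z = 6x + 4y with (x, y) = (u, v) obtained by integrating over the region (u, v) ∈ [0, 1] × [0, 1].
Area = sqrt(53)

Area = ∫∫ √(EG − F²) du dv with √(EG − F²) = sqrt(53). Integrating over [0, 1] × [0, 1] gives sqrt(53).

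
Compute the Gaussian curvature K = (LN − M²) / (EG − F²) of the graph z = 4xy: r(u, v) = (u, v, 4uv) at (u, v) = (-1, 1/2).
K = -16/441

Coefficients of the first fundamental form: E = 16*v^2 + 1, F = 16*u*v, G = 16*u^2 + 1.
Coefficients of the second fundamental form: L = 0, M = 4/sqrt(16*u^2 + 16*v^2 + 1), N = 0.
Assemble K = (LN − M²)/(EG − F²) = -16/(256*u^4 + 512*u^2*v^2 + 32*u^2 + 256*v^4 + 32*v^2 + 1). At (u, v) = (-1, 1/2): K = -16/441.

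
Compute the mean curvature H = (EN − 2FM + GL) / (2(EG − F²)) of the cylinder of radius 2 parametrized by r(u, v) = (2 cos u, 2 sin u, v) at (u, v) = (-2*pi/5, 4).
H = -1/4

With E = 4, F = 0, G = 1, L = -2, M = 0, N = 0, assemble
  H = (EN − 2FM + GL) / (2(EG − F²)) = -1/4.
At (u, v) = (-2*pi/5, 4): H = -1/4.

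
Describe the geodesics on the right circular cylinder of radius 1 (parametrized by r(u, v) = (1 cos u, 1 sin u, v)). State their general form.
The cylinder is flat (K = 0) and locally isometric to the plane via the development (u, v) ↦ (1 u, v). Geodesics are the pre-images of straight lines: circles (v constant), vertical lines (u constant), and helices (v = c · u + d) for constants c, d.

A right cylinder has E = 1², F = 0, G = 1, so EG − F² = 1², and L = −1, M = N = 0, giving K = (LN − M²)/(EG − F²) = 0 everywhere. A flat surface is locally isometric to the Euclidean plane via the map (u, v) ↦ (1 u, v). Straight lines in the (x̃, ỹ) plane pull back to: (a) horizontal circles (v = const), (b) vertical generators (u = const), and (c) helices (1 u tan θ = v, i.e. v = c · u + d).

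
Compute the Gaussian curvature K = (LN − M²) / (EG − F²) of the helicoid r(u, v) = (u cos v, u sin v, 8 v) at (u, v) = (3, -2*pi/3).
K = -64/5329

Coefficients of the first fundamental form: E = 1, F = 0, G = u^2 + 64.
Coefficients of the second fundamental form: L = 0, M = -8/sqrt(u^2 + 64), N = 0.
Assemble K = (LN − M²)/(EG − F²) = -64/(u^2 + 64)^2. At (u, v) = (3, -2*pi/3): K = -64/5329.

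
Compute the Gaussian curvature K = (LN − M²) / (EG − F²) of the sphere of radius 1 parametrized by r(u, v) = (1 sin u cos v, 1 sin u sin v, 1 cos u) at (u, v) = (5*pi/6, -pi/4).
K = 1

Coefficients of the first fundamental form: E = 1, F = 0, G = sin(u)^2.
Coefficients of the second fundamental form: L = -sin(u)/Abs(sin(u)), M = 0, N = -sin(u)^3/Abs(sin(u)).
Assemble K = (LN − M²)/(EG − F²) = 1. At (u, v) = (5*pi/6, -pi/4): K = 1.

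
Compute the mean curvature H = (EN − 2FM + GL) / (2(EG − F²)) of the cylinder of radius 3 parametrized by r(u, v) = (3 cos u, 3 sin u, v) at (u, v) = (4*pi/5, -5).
H = -1/6

With E = 9, F = 0, G = 1, L = -3, M = 0, N = 0, assemble
  H = (EN − 2FM + GL) / (2(EG − F²)) = -1/6.
At (u, v) = (4*pi/5, -5): H = -1/6.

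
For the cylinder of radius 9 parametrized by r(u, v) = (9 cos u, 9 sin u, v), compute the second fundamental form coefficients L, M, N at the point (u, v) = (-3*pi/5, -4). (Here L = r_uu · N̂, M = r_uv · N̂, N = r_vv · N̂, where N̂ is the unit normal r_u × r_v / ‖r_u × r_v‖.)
L = -9;  M = 0;  N = 0

Compute the unit normal N̂(u, v) = (cos(u), sin(u), 0), and the second partials r_uu, r_uv, r_vv. Take dot products:
  L(u, v) = r_uu · N̂ = -9,
  M(u, v) = r_uv · N̂ = 0,
  N(u, v) = r_vv · N̂ = 0.
Evaluating at (u, v) = (-3*pi/5, -4):
  L = -9, M = 0, N = 0.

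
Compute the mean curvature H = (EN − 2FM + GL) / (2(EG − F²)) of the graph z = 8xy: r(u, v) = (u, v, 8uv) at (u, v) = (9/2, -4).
H = 9216*sqrt(2321)/5387041

With E = 64*v^2 + 1, F = 64*u*v, G = 64*u^2 + 1, L = 0, M = 8/sqrt(64*u^2 + 64*v^2 + 1), N = 0, assemble
  H = (EN − 2FM + GL) / (2(EG − F²)) = -512*u*v/(64*u^2 + 64*v^2 + 1)^(3/2).
At (u, v) = (9/2, -4): H = 9216*sqrt(2321)/5387041.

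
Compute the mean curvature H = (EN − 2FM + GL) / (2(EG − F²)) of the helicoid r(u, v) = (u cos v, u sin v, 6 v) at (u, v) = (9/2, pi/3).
H = 0

With E = 1, F = 0, G = u^2 + 36, L = 0, M = -6/sqrt(u^2 + 36), N = 0, assemble
  H = (EN − 2FM + GL) / (2(EG − F²)) = 0.
At (u, v) = (9/2, pi/3): H = 0.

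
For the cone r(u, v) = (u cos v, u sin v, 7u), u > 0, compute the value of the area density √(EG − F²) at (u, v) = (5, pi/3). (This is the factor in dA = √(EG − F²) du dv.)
√(EG − F²)|_{(5, pi/3)} = 25*sqrt(2)

E = 50, F = 0, G = u^2, so EG − F² = 50*u^2. Taking the positive square root: √(EG − F²) = 5*sqrt(2)*Abs(u). At (u, v) = (5, pi/3): 25*sqrt(2).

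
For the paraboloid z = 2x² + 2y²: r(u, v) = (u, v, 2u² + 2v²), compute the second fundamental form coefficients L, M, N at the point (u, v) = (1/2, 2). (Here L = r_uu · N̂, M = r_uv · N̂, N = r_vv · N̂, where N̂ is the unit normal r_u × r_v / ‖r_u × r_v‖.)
L = 4*sqrt(69)/69;  M = 0;  N = 4*sqrt(69)/69

Compute the unit normal N̂(u, v) = (-4*u/sqrt(16*u^2 + 16*v^2 + 1), -4*v/sqrt(16*u^2 + 16*v^2 + 1), 1/sqrt(16*u^2 + 16*v^2 + 1)), and the second partials r_uu, r_uv, r_vv. Take dot products:
  L(u, v) = r_uu · N̂ = 4/sqrt(16*u^2 + 16*v^2 + 1),
  M(u, v) = r_uv · N̂ = 0,
  N(u, v) = r_vv · N̂ = 4/sqrt(16*u^2 + 16*v^2 + 1).
Evaluating at (u, v) = (1/2, 2):
  L = 4*sqrt(69)/69, M = 0, N = 4*sqrt(69)/69.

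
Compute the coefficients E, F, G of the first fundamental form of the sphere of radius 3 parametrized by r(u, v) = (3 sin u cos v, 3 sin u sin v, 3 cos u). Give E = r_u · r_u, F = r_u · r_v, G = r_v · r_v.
E = 9;  F = 0;  G = 9*sin(u)^2

Compute partials: r_u = (3*cos(u)*cos(v), 3*sin(v)*cos(u), -3*sin(u)), r_v = (-3*sin(u)*sin(v), 3*sin(u)*cos(v), 0). Then
  E = r_u · r_u = 9,
  F = r_u · r_v = 0,
  G = r_v · r_v = 9*sin(u)^2.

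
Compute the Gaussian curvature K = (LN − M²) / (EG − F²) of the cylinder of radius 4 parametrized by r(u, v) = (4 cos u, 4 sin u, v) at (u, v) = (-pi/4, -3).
K = 0

Coefficients of the first fundamental form: E = 16, F = 0, G = 1.
Coefficients of the second fundamental form: L = -4, M = 0, N = 0.
Assemble K = (LN − M²)/(EG − F²) = 0. At (u, v) = (-pi/4, -3): K = 0.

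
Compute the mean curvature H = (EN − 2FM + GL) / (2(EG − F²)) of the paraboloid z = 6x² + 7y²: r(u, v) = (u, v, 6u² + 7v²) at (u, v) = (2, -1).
H = 5221*sqrt(773)/597529

With E = 144*u^2 + 1, F = 168*u*v, G = 196*v^2 + 1, L = 12/sqrt(144*u^2 + 196*v^2 + 1), M = 0, N = 14/sqrt(144*u^2 + 196*v^2 + 1), assemble
  H = (EN − 2FM + GL) / (2(EG − F²)) = (1008*u^2 + 1176*v^2 + 13)/(144*u^2 + 196*v^2 + 1)^(3/2).
At (u, v) = (2, -1): H = 5221*sqrt(773)/597529.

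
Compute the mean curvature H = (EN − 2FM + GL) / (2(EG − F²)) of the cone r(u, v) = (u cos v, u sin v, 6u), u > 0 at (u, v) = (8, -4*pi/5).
H = 3*sqrt(37)/296

With E = 37, F = 0, G = u^2, L = 0, M = 0, N = 6*sqrt(37)*u^2/(37*Abs(u)), assemble
  H = (EN − 2FM + GL) / (2(EG − F²)) = 3*sqrt(37)/(37*Abs(u)).
At (u, v) = (8, -4*pi/5): H = 3*sqrt(37)/296.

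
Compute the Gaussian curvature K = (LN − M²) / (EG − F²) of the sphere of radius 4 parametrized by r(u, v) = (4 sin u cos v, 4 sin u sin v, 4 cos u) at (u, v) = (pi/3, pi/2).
K = 1/16

Coefficients of the first fundamental form: E = 16, F = 0, G = 16*sin(u)^2.
Coefficients of the second fundamental form: L = -4*sin(u)/Abs(sin(u)), M = 0, N = -4*sin(u)^3/Abs(sin(u)).
Assemble K = (LN − M²)/(EG − F²) = 1/16. At (u, v) = (pi/3, pi/2): K = 1/16.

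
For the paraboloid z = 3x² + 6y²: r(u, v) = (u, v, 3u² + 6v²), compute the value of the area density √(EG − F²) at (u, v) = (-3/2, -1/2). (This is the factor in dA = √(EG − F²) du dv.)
√(EG − F²)|_{(-3/2, -1/2)} = sqrt(118)

E = 36*u^2 + 1, F = 72*u*v, G = 144*v^2 + 1, so EG − F² = 36*u^2 + 144*v^2 + 1. Taking the positive square root: √(EG − F²) = sqrt(36*u^2 + 144*v^2 + 1). At (u, v) = (-3/2, -1/2): sqrt(118).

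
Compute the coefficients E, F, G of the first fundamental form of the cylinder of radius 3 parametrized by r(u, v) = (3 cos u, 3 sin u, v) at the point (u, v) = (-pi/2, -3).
E = 9;  F = 0;  G = 1

Partials: r_u = (-3*sin(u), 3*cos(u), 0), r_v = (0, 0, 1). As functions of (u, v):
  E = r_u · r_u = 9,
  F = r_u · r_v = 0,
  G = r_v · r_v = 1.
Evaluating at (u, v) = (-pi/2, -3): E = 9, F = 0, G = 1.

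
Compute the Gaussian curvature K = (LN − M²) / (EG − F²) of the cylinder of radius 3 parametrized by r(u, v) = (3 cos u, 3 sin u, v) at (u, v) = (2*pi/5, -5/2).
K = 0

Coefficients of the first fundamental form: E = 9, F = 0, G = 1.
Coefficients of the second fundamental form: L = -3, M = 0, N = 0.
Assemble K = (LN − M²)/(EG − F²) = 0. At (u, v) = (2*pi/5, -5/2): K = 0.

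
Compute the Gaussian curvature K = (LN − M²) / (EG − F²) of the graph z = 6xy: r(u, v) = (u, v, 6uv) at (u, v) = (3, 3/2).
K = -9/41209

Coefficients of the first fundamental form: E = 36*v^2 + 1, F = 36*u*v, G = 36*u^2 + 1.
Coefficients of the second fundamental form: L = 0, M = 6/sqrt(36*u^2 + 36*v^2 + 1), N = 0.
Assemble K = (LN − M²)/(EG − F²) = -36/(1296*u^4 + 2592*u^2*v^2 + 72*u^2 + 1296*v^4 + 72*v^2 + 1). At (u, v) = (3, 3/2): K = -9/41209.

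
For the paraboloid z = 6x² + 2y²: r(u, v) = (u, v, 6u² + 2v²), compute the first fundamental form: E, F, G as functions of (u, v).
E = 144*u^2 + 1;  F = 48*u*v;  G = 16*v^2 + 1

Compute partials: r_u = (1, 0, 12*u), r_v = (0, 1, 4*v). Then
  E = r_u · r_u = 144*u^2 + 1,
  F = r_u · r_v = 48*u*v,
  G = r_v · r_v = 16*v^2 + 1.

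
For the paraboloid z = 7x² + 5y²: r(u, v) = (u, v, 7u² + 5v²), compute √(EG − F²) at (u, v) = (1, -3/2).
√(EG − F²)|_{(1, -3/2)} = sqrt(422)

E = 196*u^2 + 1, F = 140*u*v, G = 100*v^2 + 1; EG − F² = 196*u^2 + 100*v^2 + 1; √(EG − F²) = sqrt(196*u^2 + 100*v^2 + 1). At the given point: sqrt(422).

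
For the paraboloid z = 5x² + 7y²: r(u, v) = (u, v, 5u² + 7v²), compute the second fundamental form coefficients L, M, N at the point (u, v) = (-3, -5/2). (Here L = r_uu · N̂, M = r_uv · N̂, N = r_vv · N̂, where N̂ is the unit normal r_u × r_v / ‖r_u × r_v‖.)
L = 5*sqrt(2126)/1063;  M = 0;  N = 7*sqrt(2126)/1063

Compute the unit normal N̂(u, v) = (-10*u/sqrt(100*u^2 + 196*v^2 + 1), -14*v/sqrt(100*u^2 + 196*v^2 + 1), 1/sqrt(100*u^2 + 196*v^2 + 1)), and the second partials r_uu, r_uv, r_vv. Take dot products:
  L(u, v) = r_uu · N̂ = 10/sqrt(100*u^2 + 196*v^2 + 1),
  M(u, v) = r_uv · N̂ = 0,
  N(u, v) = r_vv · N̂ = 14/sqrt(100*u^2 + 196*v^2 + 1).
Evaluating at (u, v) = (-3, -5/2):
  L = 5*sqrt(2126)/1063, M = 0, N = 7*sqrt(2126)/1063.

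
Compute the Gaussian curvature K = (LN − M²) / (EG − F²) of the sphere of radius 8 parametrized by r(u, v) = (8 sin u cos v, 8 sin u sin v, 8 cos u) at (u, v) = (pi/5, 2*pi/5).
K = 1/64

Coefficients of the first fundamental form: E = 64, F = 0, G = 64*sin(u)^2.
Coefficients of the second fundamental form: L = -8*sin(u)/Abs(sin(u)), M = 0, N = -8*sin(u)^3/Abs(sin(u)).
Assemble K = (LN − M²)/(EG − F²) = 1/64. At (u, v) = (pi/5, 2*pi/5): K = 1/64.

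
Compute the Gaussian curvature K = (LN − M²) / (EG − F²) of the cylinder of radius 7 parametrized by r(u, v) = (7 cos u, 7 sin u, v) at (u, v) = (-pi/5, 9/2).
K = 0

Coefficients of the first fundamental form: E = 49, F = 0, G = 1.
Coefficients of the second fundamental form: L = -7, M = 0, N = 0.
Assemble K = (LN − M²)/(EG − F²) = 0. At (u, v) = (-pi/5, 9/2): K = 0.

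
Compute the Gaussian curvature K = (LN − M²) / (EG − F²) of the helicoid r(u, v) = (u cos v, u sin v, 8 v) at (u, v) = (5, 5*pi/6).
K = -64/7921

Coefficients of the first fundamental form: E = 1, F = 0, G = u^2 + 64.
Coefficients of the second fundamental form: L = 0, M = -8/sqrt(u^2 + 64), N = 0.
Assemble K = (LN − M²)/(EG − F²) = -64/(u^2 + 64)^2. At (u, v) = (5, 5*pi/6): K = -64/7921.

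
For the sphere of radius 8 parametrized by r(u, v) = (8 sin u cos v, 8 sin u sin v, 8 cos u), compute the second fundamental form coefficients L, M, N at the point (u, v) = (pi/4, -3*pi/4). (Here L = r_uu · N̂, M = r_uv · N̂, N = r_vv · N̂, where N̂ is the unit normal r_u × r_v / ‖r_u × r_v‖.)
L = -8;  M = 0;  N = -4

Compute the unit normal N̂(u, v) = (sin(u)^2*cos(v)/Abs(sin(u)), sin(u)^2*sin(v)/Abs(sin(u)), sin(2*u)/(2*Abs(sin(u)))), and the second partials r_uu, r_uv, r_vv. Take dot products:
  L(u, v) = r_uu · N̂ = -8*sin(u)/Abs(sin(u)),
  M(u, v) = r_uv · N̂ = 0,
  N(u, v) = r_vv · N̂ = -8*sin(u)^3/Abs(sin(u)).
Evaluating at (u, v) = (pi/4, -3*pi/4):
  L = -8, M = 0, N = -4.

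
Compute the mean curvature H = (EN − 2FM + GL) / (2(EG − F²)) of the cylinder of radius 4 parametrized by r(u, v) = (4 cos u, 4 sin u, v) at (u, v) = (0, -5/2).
H = -1/8

With E = 16, F = 0, G = 1, L = -4, M = 0, N = 0, assemble
  H = (EN − 2FM + GL) / (2(EG − F²)) = -1/8.
At (u, v) = (0, -5/2): H = -1/8.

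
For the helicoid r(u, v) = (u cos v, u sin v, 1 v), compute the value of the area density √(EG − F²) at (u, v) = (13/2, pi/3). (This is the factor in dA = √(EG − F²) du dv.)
√(EG − F²)|_{(13/2, pi/3)} = sqrt(173)/2

E = 1, F = 0, G = u^2 + 1, so EG − F² = u^2 + 1. Taking the positive square root: √(EG − F²) = sqrt(u^2 + 1). At (u, v) = (13/2, pi/3): sqrt(173)/2.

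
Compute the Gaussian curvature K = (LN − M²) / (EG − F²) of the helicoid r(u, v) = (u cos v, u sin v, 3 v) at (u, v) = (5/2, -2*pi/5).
K = -144/3721

Coefficients of the first fundamental form: E = 1, F = 0, G = u^2 + 9.
Coefficients of the second fundamental form: L = 0, M = -3/sqrt(u^2 + 9), N = 0.
Assemble K = (LN − M²)/(EG − F²) = -9/(u^2 + 9)^2. At (u, v) = (5/2, -2*pi/5): K = -144/3721.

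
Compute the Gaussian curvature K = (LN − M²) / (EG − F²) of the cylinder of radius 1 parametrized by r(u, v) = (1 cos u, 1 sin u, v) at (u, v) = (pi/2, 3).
K = 0

Coefficients of the first fundamental form: E = 1, F = 0, G = 1.
Coefficients of the second fundamental form: L = -1, M = 0, N = 0.
Assemble K = (LN − M²)/(EG − F²) = 0. At (u, v) = (pi/2, 3): K = 0.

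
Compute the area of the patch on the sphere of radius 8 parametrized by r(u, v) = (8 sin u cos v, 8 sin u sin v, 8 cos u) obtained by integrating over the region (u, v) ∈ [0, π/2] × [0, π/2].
Area = 32*pi

Area = ∫∫ √(EG − F²) du dv with √(EG − F²) = 64*Abs(sin(u)). Integrating over [0, π/2] × [0, π/2] gives 32*pi.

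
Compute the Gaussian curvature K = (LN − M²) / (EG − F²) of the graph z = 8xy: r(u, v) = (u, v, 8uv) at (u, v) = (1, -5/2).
K = -64/216225

Coefficients of the first fundamental form: E = 64*v^2 + 1, F = 64*u*v, G = 64*u^2 + 1.
Coefficients of the second fundamental form: L = 0, M = 8/sqrt(64*u^2 + 64*v^2 + 1), N = 0.
Assemble K = (LN − M²)/(EG − F²) = -64/(4096*u^4 + 8192*u^2*v^2 + 128*u^2 + 4096*v^4 + 128*v^2 + 1). At (u, v) = (1, -5/2): K = -64/216225.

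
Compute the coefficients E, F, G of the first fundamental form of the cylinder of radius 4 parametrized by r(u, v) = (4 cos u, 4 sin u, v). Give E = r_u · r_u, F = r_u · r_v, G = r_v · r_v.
E = 16;  F = 0;  G = 1

Compute partials: r_u = (-4*sin(u), 4*cos(u), 0), r_v = (0, 0, 1). Then
  E = r_u · r_u = 16,
  F = r_u · r_v = 0,
  G = r_v · r_v = 1.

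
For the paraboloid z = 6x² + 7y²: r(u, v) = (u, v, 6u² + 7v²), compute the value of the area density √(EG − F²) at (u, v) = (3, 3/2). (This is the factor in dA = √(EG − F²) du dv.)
√(EG − F²)|_{(3, 3/2)} = sqrt(1738)

E = 144*u^2 + 1, F = 168*u*v, G = 196*v^2 + 1, so EG − F² = 144*u^2 + 196*v^2 + 1. Taking the positive square root: √(EG − F²) = sqrt(144*u^2 + 196*v^2 + 1). At (u, v) = (3, 3/2): sqrt(1738).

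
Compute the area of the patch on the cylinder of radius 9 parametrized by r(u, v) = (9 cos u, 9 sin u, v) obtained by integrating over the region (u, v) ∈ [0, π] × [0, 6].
Area = 54*pi

Area = ∫∫ √(EG − F²) du dv with √(EG − F²) = 9. Integrating over [0, π] × [0, 6] gives 54*pi.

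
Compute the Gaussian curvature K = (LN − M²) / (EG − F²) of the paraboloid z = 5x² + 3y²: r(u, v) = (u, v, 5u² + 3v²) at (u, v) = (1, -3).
K = 12/36125

Coefficients of the first fundamental form: E = 100*u^2 + 1, F = 60*u*v, G = 36*v^2 + 1.
Coefficients of the second fundamental form: L = 10/sqrt(100*u^2 + 36*v^2 + 1), M = 0, N = 6/sqrt(100*u^2 + 36*v^2 + 1).
Assemble K = (LN − M²)/(EG − F²) = 60/(10000*u^4 + 7200*u^2*v^2 + 200*u^2 + 1296*v^4 + 72*v^2 + 1). At (u, v) = (1, -3): K = 12/36125.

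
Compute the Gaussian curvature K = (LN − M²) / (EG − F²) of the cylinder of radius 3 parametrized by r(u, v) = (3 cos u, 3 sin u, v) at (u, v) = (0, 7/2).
K = 0

Coefficients of the first fundamental form: E = 9, F = 0, G = 1.
Coefficients of the second fundamental form: L = -3, M = 0, N = 0.
Assemble K = (LN − M²)/(EG − F²) = 0. At (u, v) = (0, 7/2): K = 0.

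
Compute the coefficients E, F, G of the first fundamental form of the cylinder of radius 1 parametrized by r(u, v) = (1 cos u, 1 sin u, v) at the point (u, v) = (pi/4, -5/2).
E = 1;  F = 0;  G = 1

Partials: r_u = (-sin(u), cos(u), 0), r_v = (0, 0, 1). As functions of (u, v):
  E = r_u · r_u = 1,
  F = r_u · r_v = 0,
  G = r_v · r_v = 1.
Evaluating at (u, v) = (pi/4, -5/2): E = 1, F = 0, G = 1.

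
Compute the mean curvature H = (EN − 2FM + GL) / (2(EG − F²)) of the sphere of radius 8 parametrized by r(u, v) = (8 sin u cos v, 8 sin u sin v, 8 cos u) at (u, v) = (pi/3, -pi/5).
H = -1/8

With E = 64, F = 0, G = 64*sin(u)^2, L = -8*sin(u)/Abs(sin(u)), M = 0, N = -8*sin(u)^3/Abs(sin(u)), assemble
  H = (EN − 2FM + GL) / (2(EG − F²)) = -sin(u)/(8*Abs(sin(u))).
At (u, v) = (pi/3, -pi/5): H = -1/8.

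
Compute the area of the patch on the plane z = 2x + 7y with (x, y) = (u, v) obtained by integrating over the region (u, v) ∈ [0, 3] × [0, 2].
Area = 18*sqrt(6)

Area = ∫∫ √(EG − F²) du dv with √(EG − F²) = 3*sqrt(6). Integrating over [0, 3] × [0, 2] gives 18*sqrt(6).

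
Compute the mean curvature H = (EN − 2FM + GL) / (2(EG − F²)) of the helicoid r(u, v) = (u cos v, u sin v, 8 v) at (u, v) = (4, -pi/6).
H = 0

With E = 1, F = 0, G = u^2 + 64, L = 0, M = -8/sqrt(u^2 + 64), N = 0, assemble
  H = (EN − 2FM + GL) / (2(EG − F²)) = 0.
At (u, v) = (4, -pi/6): H = 0.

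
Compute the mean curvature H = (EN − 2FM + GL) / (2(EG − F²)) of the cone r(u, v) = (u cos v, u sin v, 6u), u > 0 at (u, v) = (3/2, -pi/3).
H = 2*sqrt(37)/37

With E = 37, F = 0, G = u^2, L = 0, M = 0, N = 6*sqrt(37)*u^2/(37*Abs(u)), assemble
  H = (EN − 2FM + GL) / (2(EG − F²)) = 3*sqrt(37)/(37*Abs(u)).
At (u, v) = (3/2, -pi/3): H = 2*sqrt(37)/37.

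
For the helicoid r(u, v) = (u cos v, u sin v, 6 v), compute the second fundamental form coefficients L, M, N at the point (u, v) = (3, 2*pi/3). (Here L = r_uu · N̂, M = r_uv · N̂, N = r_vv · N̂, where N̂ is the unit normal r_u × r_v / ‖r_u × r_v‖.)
L = 0;  M = -2*sqrt(5)/5;  N = 0

Compute the unit normal N̂(u, v) = (6*sin(v)/sqrt(u^2 + 36), -6*cos(v)/sqrt(u^2 + 36), u/sqrt(u^2 + 36)), and the second partials r_uu, r_uv, r_vv. Take dot products:
  L(u, v) = r_uu · N̂ = 0,
  M(u, v) = r_uv · N̂ = -6/sqrt(u^2 + 36),
  N(u, v) = r_vv · N̂ = 0.
Evaluating at (u, v) = (3, 2*pi/3):
  L = 0, M = -2*sqrt(5)/5, N = 0.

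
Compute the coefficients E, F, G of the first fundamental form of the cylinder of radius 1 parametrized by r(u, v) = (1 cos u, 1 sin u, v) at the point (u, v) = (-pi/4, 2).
E = 1;  F = 0;  G = 1

Partials: r_u = (-sin(u), cos(u), 0), r_v = (0, 0, 1). As functions of (u, v):
  E = r_u · r_u = 1,
  F = r_u · r_v = 0,
  G = r_v · r_v = 1.
Evaluating at (u, v) = (-pi/4, 2): E = 1, F = 0, G = 1.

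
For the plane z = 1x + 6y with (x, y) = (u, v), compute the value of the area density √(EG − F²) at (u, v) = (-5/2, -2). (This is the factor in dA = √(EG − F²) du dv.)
√(EG − F²)|_{(-5/2, -2)} = sqrt(38)

E = 2, F = 6, G = 37, so EG − F² = 38. Taking the positive square root: √(EG − F²) = sqrt(38). At (u, v) = (-5/2, -2): sqrt(38).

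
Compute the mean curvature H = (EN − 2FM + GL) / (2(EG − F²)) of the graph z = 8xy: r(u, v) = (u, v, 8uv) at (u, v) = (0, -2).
H = 0

With E = 64*v^2 + 1, F = 64*u*v, G = 64*u^2 + 1, L = 0, M = 8/sqrt(64*u^2 + 64*v^2 + 1), N = 0, assemble
  H = (EN − 2FM + GL) / (2(EG − F²)) = -512*u*v/(64*u^2 + 64*v^2 + 1)^(3/2).
At (u, v) = (0, -2): H = 0.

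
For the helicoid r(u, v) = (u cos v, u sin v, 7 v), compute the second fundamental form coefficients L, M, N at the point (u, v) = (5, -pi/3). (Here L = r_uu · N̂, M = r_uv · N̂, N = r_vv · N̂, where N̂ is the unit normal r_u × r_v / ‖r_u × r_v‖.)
L = 0;  M = -7*sqrt(74)/74;  N = 0

Compute the unit normal N̂(u, v) = (7*sin(v)/sqrt(u^2 + 49), -7*cos(v)/sqrt(u^2 + 49), u/sqrt(u^2 + 49)), and the second partials r_uu, r_uv, r_vv. Take dot products:
  L(u, v) = r_uu · N̂ = 0,
  M(u, v) = r_uv · N̂ = -7/sqrt(u^2 + 49),
  N(u, v) = r_vv · N̂ = 0.
Evaluating at (u, v) = (5, -pi/3):
  L = 0, M = -7*sqrt(74)/74, N = 0.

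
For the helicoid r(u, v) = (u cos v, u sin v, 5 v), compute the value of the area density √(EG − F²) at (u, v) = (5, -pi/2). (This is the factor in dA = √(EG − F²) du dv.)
√(EG − F²)|_{(5, -pi/2)} = 5*sqrt(2)

E = 1, F = 0, G = u^2 + 25, so EG − F² = u^2 + 25. Taking the positive square root: √(EG − F²) = sqrt(u^2 + 25). At (u, v) = (5, -pi/2): 5*sqrt(2).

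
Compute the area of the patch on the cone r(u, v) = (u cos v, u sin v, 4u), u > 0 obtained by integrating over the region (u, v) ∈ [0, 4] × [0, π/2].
Area = 4*sqrt(17)*pi

Area = ∫∫ √(EG − F²) du dv with √(EG − F²) = sqrt(17)*Abs(u). Integrating over [0, 4] × [0, π/2] gives 4*sqrt(17)*pi.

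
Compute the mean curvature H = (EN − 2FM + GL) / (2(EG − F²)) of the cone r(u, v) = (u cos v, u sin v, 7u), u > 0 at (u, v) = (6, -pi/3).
H = 7*sqrt(2)/120

With E = 50, F = 0, G = u^2, L = 0, M = 0, N = 7*sqrt(2)*u^2/(10*Abs(u)), assemble
  H = (EN − 2FM + GL) / (2(EG − F²)) = 7*sqrt(2)/(20*Abs(u)).
At (u, v) = (6, -pi/3): H = 7*sqrt(2)/120.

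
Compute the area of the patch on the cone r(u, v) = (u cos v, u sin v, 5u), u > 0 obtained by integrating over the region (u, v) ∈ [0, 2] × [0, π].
Area = 2*sqrt(26)*pi

Area = ∫∫ √(EG − F²) du dv with √(EG − F²) = sqrt(26)*Abs(u). Integrating over [0, 2] × [0, π] gives 2*sqrt(26)*pi.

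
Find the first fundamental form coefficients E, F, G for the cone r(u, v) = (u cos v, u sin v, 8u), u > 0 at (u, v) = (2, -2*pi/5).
E = 65;  F = 0;  G = 4

Partials: r_u = (cos(v), sin(v), 8), r_v = (-u*sin(v), u*cos(v), 0). As functions of (u, v):
  E = r_u · r_u = 65,
  F = r_u · r_v = 0,
  G = r_v · r_v = u^2.
Evaluating at (u, v) = (2, -2*pi/5): E = 65, F = 0, G = 4.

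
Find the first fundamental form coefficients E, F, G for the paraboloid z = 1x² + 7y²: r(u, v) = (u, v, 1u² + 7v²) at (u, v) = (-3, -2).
E = 37;  F = 168;  G = 785

Partials: r_u = (1, 0, 2*u), r_v = (0, 1, 14*v). As functions of (u, v):
  E = r_u · r_u = 4*u^2 + 1,
  F = r_u · r_v = 28*u*v,
  G = r_v · r_v = 196*v^2 + 1.
Evaluating at (u, v) = (-3, -2): E = 37, F = 168, G = 785.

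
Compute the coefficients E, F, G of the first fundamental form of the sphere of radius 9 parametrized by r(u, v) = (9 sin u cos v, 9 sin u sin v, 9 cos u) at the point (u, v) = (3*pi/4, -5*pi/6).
E = 81;  F = 0;  G = 81/2

Partials: r_u = (9*cos(u)*cos(v), 9*sin(v)*cos(u), -9*sin(u)), r_v = (-9*sin(u)*sin(v), 9*sin(u)*cos(v), 0). As functions of (u, v):
  E = r_u · r_u = 81,
  F = r_u · r_v = 0,
  G = r_v · r_v = 81*sin(u)^2.
Evaluating at (u, v) = (3*pi/4, -5*pi/6): E = 81, F = 0, G = 81/2.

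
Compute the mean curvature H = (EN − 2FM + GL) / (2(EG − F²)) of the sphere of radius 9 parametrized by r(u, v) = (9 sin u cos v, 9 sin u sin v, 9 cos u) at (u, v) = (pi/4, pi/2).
H = -1/9

With E = 81, F = 0, G = 81*sin(u)^2, L = -9*sin(u)/Abs(sin(u)), M = 0, N = -9*sin(u)^3/Abs(sin(u)), assemble
  H = (EN − 2FM + GL) / (2(EG − F²)) = -sin(u)/(9*Abs(sin(u))).
At (u, v) = (pi/4, pi/2): H = -1/9.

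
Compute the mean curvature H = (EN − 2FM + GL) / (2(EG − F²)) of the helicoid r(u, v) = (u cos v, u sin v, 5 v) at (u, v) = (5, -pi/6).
H = 0

With E = 1, F = 0, G = u^2 + 25, L = 0, M = -5/sqrt(u^2 + 25), N = 0, assemble
  H = (EN − 2FM + GL) / (2(EG − F²)) = 0.
At (u, v) = (5, -pi/6): H = 0.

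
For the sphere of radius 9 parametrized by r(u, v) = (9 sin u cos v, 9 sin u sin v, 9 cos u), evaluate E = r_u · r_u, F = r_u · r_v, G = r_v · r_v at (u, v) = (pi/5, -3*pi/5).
E = 81;  F = 0;  G = 405/8 - 81*sqrt(5)/8

Partials: r_u = (9*cos(u)*cos(v), 9*sin(v)*cos(u), -9*sin(u)), r_v = (-9*sin(u)*sin(v), 9*sin(u)*cos(v), 0). As functions of (u, v):
  E = r_u · r_u = 81,
  F = r_u · r_v = 0,
  G = r_v · r_v = 81*sin(u)^2.
Evaluating at (u, v) = (pi/5, -3*pi/5): E = 81, F = 0, G = 405/8 - 81*sqrt(5)/8.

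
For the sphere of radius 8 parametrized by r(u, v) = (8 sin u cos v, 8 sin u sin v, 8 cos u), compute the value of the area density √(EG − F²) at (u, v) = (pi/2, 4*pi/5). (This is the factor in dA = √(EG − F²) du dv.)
√(EG − F²)|_{(pi/2, 4*pi/5)} = 64

E = 64, F = 0, G = 64*sin(u)^2, so EG − F² = 4096*sin(u)^2. Taking the positive square root: √(EG − F²) = 64*Abs(sin(u)). At (u, v) = (pi/2, 4*pi/5): 64.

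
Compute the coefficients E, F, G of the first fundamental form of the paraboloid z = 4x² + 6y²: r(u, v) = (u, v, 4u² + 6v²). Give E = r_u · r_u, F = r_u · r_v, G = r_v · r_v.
E = 64*u^2 + 1;  F = 96*u*v;  G = 144*v^2 + 1

Compute partials: r_u = (1, 0, 8*u), r_v = (0, 1, 12*v). Then
  E = r_u · r_u = 64*u^2 + 1,
  F = r_u · r_v = 96*u*v,
  G = r_v · r_v = 144*v^2 + 1.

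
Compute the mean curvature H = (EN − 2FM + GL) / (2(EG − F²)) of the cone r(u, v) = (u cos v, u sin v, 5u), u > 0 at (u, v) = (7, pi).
H = 5*sqrt(26)/364

With E = 26, F = 0, G = u^2, L = 0, M = 0, N = 5*sqrt(26)*u^2/(26*Abs(u)), assemble
  H = (EN − 2FM + GL) / (2(EG − F²)) = 5*sqrt(26)/(52*Abs(u)).
At (u, v) = (7, pi): H = 5*sqrt(26)/364.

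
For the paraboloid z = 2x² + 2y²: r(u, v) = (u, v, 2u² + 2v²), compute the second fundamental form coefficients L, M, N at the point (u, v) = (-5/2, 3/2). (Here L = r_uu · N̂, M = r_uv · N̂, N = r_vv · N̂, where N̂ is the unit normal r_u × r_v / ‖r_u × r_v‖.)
L = 4*sqrt(137)/137;  M = 0;  N = 4*sqrt(137)/137

Compute the unit normal N̂(u, v) = (-4*u/sqrt(16*u^2 + 16*v^2 + 1), -4*v/sqrt(16*u^2 + 16*v^2 + 1), 1/sqrt(16*u^2 + 16*v^2 + 1)), and the second partials r_uu, r_uv, r_vv. Take dot products:
  L(u, v) = r_uu · N̂ = 4/sqrt(16*u^2 + 16*v^2 + 1),
  M(u, v) = r_uv · N̂ = 0,
  N(u, v) = r_vv · N̂ = 4/sqrt(16*u^2 + 16*v^2 + 1).
Evaluating at (u, v) = (-5/2, 3/2):
  L = 4*sqrt(137)/137, M = 0, N = 4*sqrt(137)/137.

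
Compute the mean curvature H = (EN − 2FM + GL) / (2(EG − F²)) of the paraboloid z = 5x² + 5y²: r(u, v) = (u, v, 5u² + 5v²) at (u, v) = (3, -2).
H = 6510*sqrt(1301)/1692601

With E = 100*u^2 + 1, F = 100*u*v, G = 100*v^2 + 1, L = 10/sqrt(100*u^2 + 100*v^2 + 1), M = 0, N = 10/sqrt(100*u^2 + 100*v^2 + 1), assemble
  H = (EN − 2FM + GL) / (2(EG − F²)) = 10*(50*u^2 + 50*v^2 + 1)/(100*u^2 + 100*v^2 + 1)^(3/2).
At (u, v) = (3, -2): H = 6510*sqrt(1301)/1692601.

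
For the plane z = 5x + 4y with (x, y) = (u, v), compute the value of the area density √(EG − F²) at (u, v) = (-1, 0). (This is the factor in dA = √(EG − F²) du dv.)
√(EG − F²)|_{(-1, 0)} = sqrt(42)

E = 26, F = 20, G = 17, so EG − F² = 42. Taking the positive square root: √(EG − F²) = sqrt(42). At (u, v) = (-1, 0): sqrt(42).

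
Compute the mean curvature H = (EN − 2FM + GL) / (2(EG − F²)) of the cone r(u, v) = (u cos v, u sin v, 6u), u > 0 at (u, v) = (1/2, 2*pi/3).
H = 6*sqrt(37)/37

With E = 37, F = 0, G = u^2, L = 0, M = 0, N = 6*sqrt(37)*u^2/(37*Abs(u)), assemble
  H = (EN − 2FM + GL) / (2(EG − F²)) = 3*sqrt(37)/(37*Abs(u)).
At (u, v) = (1/2, 2*pi/3): H = 6*sqrt(37)/37.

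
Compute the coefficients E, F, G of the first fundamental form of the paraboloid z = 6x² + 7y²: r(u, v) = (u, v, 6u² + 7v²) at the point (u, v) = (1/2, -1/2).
E = 37;  F = -42;  G = 50

Partials: r_u = (1, 0, 12*u), r_v = (0, 1, 14*v). As functions of (u, v):
  E = r_u · r_u = 144*u^2 + 1,
  F = r_u · r_v = 168*u*v,
  G = r_v · r_v = 196*v^2 + 1.
Evaluating at (u, v) = (1/2, -1/2): E = 37, F = -42, G = 50.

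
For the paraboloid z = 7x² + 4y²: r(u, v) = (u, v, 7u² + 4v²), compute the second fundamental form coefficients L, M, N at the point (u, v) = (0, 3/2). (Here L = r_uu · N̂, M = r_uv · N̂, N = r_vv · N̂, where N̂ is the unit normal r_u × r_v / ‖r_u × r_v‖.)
L = 14*sqrt(145)/145;  M = 0;  N = 8*sqrt(145)/145

Compute the unit normal N̂(u, v) = (-14*u/sqrt(196*u^2 + 64*v^2 + 1), -8*v/sqrt(196*u^2 + 64*v^2 + 1), 1/sqrt(196*u^2 + 64*v^2 + 1)), and the second partials r_uu, r_uv, r_vv. Take dot products:
  L(u, v) = r_uu · N̂ = 14/sqrt(196*u^2 + 64*v^2 + 1),
  M(u, v) = r_uv · N̂ = 0,
  N(u, v) = r_vv · N̂ = 8/sqrt(196*u^2 + 64*v^2 + 1).
Evaluating at (u, v) = (0, 3/2):
  L = 14*sqrt(145)/145, M = 0, N = 8*sqrt(145)/145.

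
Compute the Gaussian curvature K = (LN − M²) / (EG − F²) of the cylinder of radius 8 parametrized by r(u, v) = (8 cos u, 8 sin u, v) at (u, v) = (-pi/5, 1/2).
K = 0

Coefficients of the first fundamental form: E = 64, F = 0, G = 1.
Coefficients of the second fundamental form: L = -8, M = 0, N = 0.
Assemble K = (LN − M²)/(EG − F²) = 0. At (u, v) = (-pi/5, 1/2): K = 0.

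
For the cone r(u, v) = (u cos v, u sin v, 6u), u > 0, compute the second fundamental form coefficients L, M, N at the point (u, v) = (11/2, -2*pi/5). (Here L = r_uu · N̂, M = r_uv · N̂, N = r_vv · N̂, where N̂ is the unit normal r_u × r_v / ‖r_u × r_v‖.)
L = 0;  M = 0;  N = 33*sqrt(37)/37

Compute the unit normal N̂(u, v) = (-6*sqrt(37)*u*cos(v)/(37*Abs(u)), -6*sqrt(37)*u*sin(v)/(37*Abs(u)), sqrt(37)*u/(37*Abs(u))), and the second partials r_uu, r_uv, r_vv. Take dot products:
  L(u, v) = r_uu · N̂ = 0,
  M(u, v) = r_uv · N̂ = 0,
  N(u, v) = r_vv · N̂ = 6*sqrt(37)*u^2/(37*Abs(u)).
Evaluating at (u, v) = (11/2, -2*pi/5):
  L = 0, M = 0, N = 33*sqrt(37)/37.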